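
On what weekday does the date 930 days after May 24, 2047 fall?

May 24, 2047 is a Friday.
930 mod 7 = 6, so 930 days after a Friday is Friday + 6 = Thursday.

Thursday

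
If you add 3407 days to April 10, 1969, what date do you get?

August 8, 1978

+365 (one year) → Apr 10, 1970 (3042 left).
+365 (one year) → Apr 10, 1971 (2677 left).
+366 (one year; includes Feb 29, 1972) → Apr 10, 1972 (2311 left).
+365 (one year) → Apr 10, 1973 (1946 left).
+365 (one year) → Apr 10, 1974 (1581 left).
+365 (one year) → Apr 10, 1975 (1216 left).
+366 (one year; includes Feb 29, 1976) → Apr 10, 1976 (850 left).
+365 (one year) → Apr 10, 1977 (485 left).
+365 (one year) → Apr 10, 1978 (120 left).
Apr has 30 days: +21 → May 1, 1978 (99 left).
May has 31 days: +31 → Jun 1, 1978 (68 left).
Jun has 30 days: +30 → Jul 1, 1978 (38 left).
Jul has 31 days: +31 → Aug 1, 1978 (7 left).
+7 → Aug 8, 1978.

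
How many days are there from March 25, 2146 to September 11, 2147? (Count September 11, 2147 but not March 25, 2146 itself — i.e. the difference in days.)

535

Mar 25, 2146 → Mar 25, 2147: 365 days.
Mar 25, 2147 → Apr 25, 2147: 31 days (March has 31).
Apr 25, 2147 → May 25, 2147: 30 days (April has 30).
May 25, 2147 → Jun 25, 2147: 31 days (May has 31).
Jun 25, 2147 → Jul 25, 2147: 30 days (June has 30).
Jul 25, 2147 → Aug 25, 2147: 31 days (July has 31).
Aug 25, 2147 → Sep 11, 2147: 17 days.
Total: 535 days.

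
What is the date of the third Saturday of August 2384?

August 1, 2384 is a Wednesday.
The first Saturday is therefore August 4 (3 days later).
The third Saturday is 4 + 2×7 = August 18.

August 18, 2384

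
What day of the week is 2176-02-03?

Doomsday rule: the anchor day for the 2100s is Sunday. For year 76: 76÷12 = 6 r 4, and 4÷4 = 1, so 6+4+1 = 11.
Sunday + 11 ≡ Thursday — that's 2176's doomsday.
In February the doomsday date is Feb 29 (2176 is a leap year (divisible by 4)).
Feb 3 is 26 days before Feb 29; 26 mod 7 = 5, so Thursday − 5 = Saturday.

Saturday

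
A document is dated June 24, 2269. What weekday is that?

Doomsday rule: the anchor day for the 2200s is Friday. For year 69: 69÷12 = 5 r 9, and 9÷4 = 2, so 5+9+2 = 16.
Friday + 16 ≡ Sunday — that's 2269's doomsday.
In June the doomsday date is Jun 6.
Jun 24 is 18 days after Jun 6; 18 mod 7 = 4, so Sunday + 4 = Thursday.

Thursday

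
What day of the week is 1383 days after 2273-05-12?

Friday

First find the weekday of May 12, 2273. Doomsday rule: the anchor day for the 2200s is Friday. For year 73: 73÷12 = 6 r 1, and 1÷4 = 0, so 6+1+0 = 7.
Friday + 7 ≡ Friday — that's 2273's doomsday.
In May the doomsday date is May 9.
May 12 is 3 days after May 9; 3 mod 7 = 3, so Friday + 3 = Monday.
1383 mod 7 = 4, so 1383 days after a Monday is Monday + 4 = Friday.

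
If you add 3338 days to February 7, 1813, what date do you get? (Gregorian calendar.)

+365 (one year) → Feb 7, 1814 (2973 left).
+365 (one year) → Feb 7, 1815 (2608 left).
+365 (one year) → Feb 7, 1816 (2243 left).
+366 (one year; includes Feb 29, 1816) → Feb 7, 1817 (1877 left).
+365 (one year) → Feb 7, 1818 (1512 left).
+365 (one year) → Feb 7, 1819 (1147 left).
+365 (one year) → Feb 7, 1820 (782 left).
+366 (one year; includes Feb 29, 1820) → Feb 7, 1821 (416 left).
+365 (one year) → Feb 7, 1822 (51 left).
Feb has 28 days: +22 → Mar 1, 1822 (29 left).
+29 → Mar 30, 1822.

March 30, 1822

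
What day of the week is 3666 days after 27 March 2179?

Thursday

Mar 27, 2179 is a Saturday.
3666 mod 7 = 5, so 3666 days after a Saturday is Saturday + 5 = Thursday.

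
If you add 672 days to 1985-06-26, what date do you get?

April 29, 1987

+365 (one year) → Jun 26, 1986 (307 left).
Jun has 30 days: +5 → Jul 1, 1986 (302 left).
Jul has 31 days: +31 → Aug 1, 1986 (271 left).
Aug has 31 days: +31 → Sep 1, 1986 (240 left).
Sep has 30 days: +30 → Oct 1, 1986 (210 left).
Oct has 31 days: +31 → Nov 1, 1986 (179 left).
Nov has 30 days: +30 → Dec 1, 1986 (149 left).
Dec has 31 days: +31 → Jan 1, 1987 (118 left).
Jan has 31 days: +31 → Feb 1, 1987 (87 left).
Feb has 28 days: +28 → Mar 1, 1987 (59 left).
Mar has 31 days: +31 → Apr 1, 1987 (28 left).
+28 → Apr 29, 1987.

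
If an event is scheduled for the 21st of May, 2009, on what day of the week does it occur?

Doomsday rule: the anchor day for the 2000s is Tuesday. For year 09: 9÷12 = 0 r 9, and 9÷4 = 2, so 0+9+2 = 11.
Tuesday + 11 ≡ Saturday — that's 2009's doomsday.
In May the doomsday date is May 9.
May 21 is 12 days after May 9; 12 mod 7 = 5, so Saturday + 5 = Thursday.

Thursday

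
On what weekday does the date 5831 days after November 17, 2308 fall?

Nov 17, 2308 is a Tuesday.
5831 mod 7 = 0, so 5831 days after a Tuesday is Tuesday + 0 = Tuesday.

Tuesday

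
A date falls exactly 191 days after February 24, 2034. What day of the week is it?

Sunday

Feb 24, 2034 is a Friday.
191 mod 7 = 2, so 191 days after a Friday is Friday + 2 = Sunday.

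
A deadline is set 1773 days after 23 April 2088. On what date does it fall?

+365 (one year) → Apr 23, 2089 (1408 left).
+365 (one year) → Apr 23, 2090 (1043 left).
+365 (one year) → Apr 23, 2091 (678 left).
+366 (one year; includes Feb 29, 2092) → Apr 23, 2092 (312 left).
Apr has 30 days: +8 → May 1, 2092 (304 left).
May has 31 days: +31 → Jun 1, 2092 (273 left).
Jun has 30 days: +30 → Jul 1, 2092 (243 left).
Jul has 31 days: +31 → Aug 1, 2092 (212 left).
Aug has 31 days: +31 → Sep 1, 2092 (181 left).
Sep has 30 days: +30 → Oct 1, 2092 (151 left).
Oct has 31 days: +31 → Nov 1, 2092 (120 left).
Nov has 30 days: +30 → Dec 1, 2092 (90 left).
Dec has 31 days: +31 → Jan 1, 2093 (59 left).
Jan has 31 days: +31 → Feb 1, 2093 (28 left).
Feb has 28 days: +28 → Mar 1, 2093 (0 left).

March 1, 2093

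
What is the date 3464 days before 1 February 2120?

−365 (one year) → Feb 1, 2119 (3099 left).
−365 (one year) → Feb 1, 2118 (2734 left).
−365 (one year) → Feb 1, 2117 (2369 left).
−366 (one year; includes Feb 29, 2116) → Feb 1, 2116 (2003 left).
−365 (one year) → Feb 1, 2115 (1638 left).
−365 (one year) → Feb 1, 2114 (1273 left).
−365 (one year) → Feb 1, 2113 (908 left).
−366 (one year; includes Feb 29, 2112) → Feb 1, 2112 (542 left).
−365 (one year) → Feb 1, 2111 (177 left).
−1 → Jan 31, 2111 (end of Jan, 31 days; 176 left).
−31 → Dec 31, 2110 (end of Dec, 31 days; 145 left).
−31 → Nov 30, 2110 (end of Nov, 30 days; 114 left).
−30 → Oct 31, 2110 (end of Oct, 31 days; 84 left).
−31 → Sep 30, 2110 (end of Sep, 30 days; 53 left).
−30 → Aug 31, 2110 (end of Aug, 31 days; 23 left).
−23 → Aug 8, 2110.

August 8, 2110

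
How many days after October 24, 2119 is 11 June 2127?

2787

Oct 24, 2119 → Oct 24, 2120: 366 days (Feb 29, 2120 is in that span).
Oct 24, 2120 → Oct 24, 2121: 365 days.
Oct 24, 2121 → Oct 24, 2122: 365 days.
Oct 24, 2122 → Oct 24, 2123: 365 days.
Oct 24, 2123 → Oct 24, 2124: 366 days (Feb 29, 2124 is in that span).
Oct 24, 2124 → Oct 24, 2125: 365 days.
Oct 24, 2125 → Oct 24, 2126: 365 days.
Oct 24, 2126 → Nov 24, 2126: 31 days (October has 31).
Nov 24, 2126 → Dec 24, 2126: 30 days (November has 30).
Dec 24, 2126 → Jan 24, 2127: 31 days (December has 31).
Jan 24, 2127 → Feb 24, 2127: 31 days (January has 31).
Feb 24, 2127 → Mar 24, 2127: 28 days (February has 28).
Mar 24, 2127 → Apr 24, 2127: 31 days (March has 31).
Apr 24, 2127 → May 24, 2127: 30 days (April has 30).
May 24, 2127 → Jun 11, 2127: 18 days.
Total: 2787 days.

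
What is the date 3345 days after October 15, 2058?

+365 (one year) → Oct 15, 2059 (2980 left).
+366 (one year; includes Feb 29, 2060) → Oct 15, 2060 (2614 left).
+365 (one year) → Oct 15, 2061 (2249 left).
+365 (one year) → Oct 15, 2062 (1884 left).
+365 (one year) → Oct 15, 2063 (1519 left).
+366 (one year; includes Feb 29, 2064) → Oct 15, 2064 (1153 left).
+365 (one year) → Oct 15, 2065 (788 left).
+365 (one year) → Oct 15, 2066 (423 left).
+365 (one year) → Oct 15, 2067 (58 left).
Oct has 31 days: +17 → Nov 1, 2067 (41 left).
Nov has 30 days: +30 → Dec 1, 2067 (11 left).
+11 → Dec 12, 2067.

December 12, 2067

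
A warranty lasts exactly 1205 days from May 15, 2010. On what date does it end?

+365 (one year) → May 15, 2011 (840 left).
+366 (one year; includes Feb 29, 2012) → May 15, 2012 (474 left).
+365 (one year) → May 15, 2013 (109 left).
May has 31 days: +17 → Jun 1, 2013 (92 left).
Jun has 30 days: +30 → Jul 1, 2013 (62 left).
Jul has 31 days: +31 → Aug 1, 2013 (31 left).
Aug has 31 days: +31 → Sep 1, 2013 (0 left).

September 1, 2013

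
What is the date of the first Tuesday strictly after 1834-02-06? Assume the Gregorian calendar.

Feb 6, 1834 is a Thursday.
From Thursday to the next Tuesday is 5 days.
Feb 6, 1834 + 5 = Feb 11, 1834.

February 11, 1834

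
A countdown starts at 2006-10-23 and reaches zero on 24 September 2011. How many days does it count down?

Oct 23, 2006 → Oct 23, 2007: 365 days.
Oct 23, 2007 → Oct 23, 2008: 366 days (Feb 29, 2008 is in that span).
Oct 23, 2008 → Oct 23, 2009: 365 days.
Oct 23, 2009 → Oct 23, 2010: 365 days.
Oct 23, 2010 → Nov 23, 2010: 31 days (October has 31).
Nov 23, 2010 → Dec 23, 2010: 30 days (November has 30).
Dec 23, 2010 → Jan 23, 2011: 31 days (December has 31).
Jan 23, 2011 → Feb 23, 2011: 31 days (January has 31).
Feb 23, 2011 → Mar 23, 2011: 28 days (February has 28).
Mar 23, 2011 → Apr 23, 2011: 31 days (March has 31).
Apr 23, 2011 → May 23, 2011: 30 days (April has 30).
May 23, 2011 → Jun 23, 2011: 31 days (May has 31).
Jun 23, 2011 → Jul 23, 2011: 30 days (June has 30).
Jul 23, 2011 → Aug 23, 2011: 31 days (July has 31).
Aug 23, 2011 → Sep 23, 2011: 31 days (August has 31).
Sep 23, 2011 → Sep 24, 2011: 1 days.
Total: 1797 days.

1797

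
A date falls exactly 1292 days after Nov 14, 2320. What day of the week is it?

Nov 14, 2320 is a Sunday.
1292 mod 7 = 4, so 1292 days after a Sunday is Sunday + 4 = Thursday.

Thursday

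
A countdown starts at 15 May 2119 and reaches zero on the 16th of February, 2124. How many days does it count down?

1738

May 15, 2119 → May 15, 2120: 366 days (Feb 29, 2120 is in that span).
May 15, 2120 → May 15, 2121: 365 days.
May 15, 2121 → May 15, 2122: 365 days.
May 15, 2122 → May 15, 2123: 365 days.
May 15, 2123 → Jun 15, 2123: 31 days (May has 31).
Jun 15, 2123 → Jul 15, 2123: 30 days (June has 30).
Jul 15, 2123 → Aug 15, 2123: 31 days (July has 31).
Aug 15, 2123 → Sep 15, 2123: 31 days (August has 31).
Sep 15, 2123 → Oct 15, 2123: 30 days (September has 30).
Oct 15, 2123 → Nov 15, 2123: 31 days (October has 31).
Nov 15, 2123 → Dec 15, 2123: 30 days (November has 30).
Dec 15, 2123 → Jan 15, 2124: 31 days (December has 31).
Jan 15, 2124 → Feb 15, 2124: 31 days (January has 31).
Feb 15, 2124 → Feb 16, 2124: 1 days.
Total: 1738 days.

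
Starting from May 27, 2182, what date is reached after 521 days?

October 30, 2183

+365 (one year) → May 27, 2183 (156 left).
May has 31 days: +5 → Jun 1, 2183 (151 left).
Jun has 30 days: +30 → Jul 1, 2183 (121 left).
Jul has 31 days: +31 → Aug 1, 2183 (90 left).
Aug has 31 days: +31 → Sep 1, 2183 (59 left).
Sep has 30 days: +30 → Oct 1, 2183 (29 left).
+29 → Oct 30, 2183.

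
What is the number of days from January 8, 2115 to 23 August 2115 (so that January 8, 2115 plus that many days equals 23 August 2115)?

227

Jan 8, 2115 → Feb 8, 2115: 31 days (January has 31).
Feb 8, 2115 → Mar 8, 2115: 28 days (February has 28).
Mar 8, 2115 → Apr 8, 2115: 31 days (March has 31).
Apr 8, 2115 → May 8, 2115: 30 days (April has 30).
May 8, 2115 → Jun 8, 2115: 31 days (May has 31).
Jun 8, 2115 → Jul 8, 2115: 30 days (June has 30).
Jul 8, 2115 → Aug 8, 2115: 31 days (July has 31).
Aug 8, 2115 → Aug 23, 2115: 15 days.
Total: 227 days.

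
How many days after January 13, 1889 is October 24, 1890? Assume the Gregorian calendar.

Jan 13, 1889 → Jan 13, 1890: 365 days.
Jan 13, 1890 → Feb 13, 1890: 31 days (January has 31).
Feb 13, 1890 → Mar 13, 1890: 28 days (February has 28).
Mar 13, 1890 → Apr 13, 1890: 31 days (March has 31).
Apr 13, 1890 → May 13, 1890: 30 days (April has 30).
May 13, 1890 → Jun 13, 1890: 31 days (May has 31).
Jun 13, 1890 → Jul 13, 1890: 30 days (June has 30).
Jul 13, 1890 → Aug 13, 1890: 31 days (July has 31).
Aug 13, 1890 → Sep 13, 1890: 31 days (August has 31).
Sep 13, 1890 → Oct 13, 1890: 30 days (September has 30).
Oct 13, 1890 → Oct 24, 1890: 11 days.
Total: 649 days.

649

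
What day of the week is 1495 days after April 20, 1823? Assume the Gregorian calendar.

Apr 20, 1823 is a Sunday.
1495 mod 7 = 4, so 1495 days after a Sunday is Sunday + 4 = Thursday.

Thursday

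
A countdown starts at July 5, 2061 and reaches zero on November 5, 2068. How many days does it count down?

2680

Jul 5, 2061 → Jul 5, 2062: 365 days.
Jul 5, 2062 → Jul 5, 2063: 365 days.
Jul 5, 2063 → Jul 5, 2064: 366 days (Feb 29, 2064 is in that span).
Jul 5, 2064 → Jul 5, 2065: 365 days.
Jul 5, 2065 → Jul 5, 2066: 365 days.
Jul 5, 2066 → Jul 5, 2067: 365 days.
Jul 5, 2067 → Jul 5, 2068: 366 days (Feb 29, 2068 is in that span).
Jul 5, 2068 → Aug 5, 2068: 31 days (July has 31).
Aug 5, 2068 → Sep 5, 2068: 31 days (August has 31).
Sep 5, 2068 → Oct 5, 2068: 30 days (September has 30).
Oct 5, 2068 → Nov 5, 2068: 31 days.
Total: 2680 days.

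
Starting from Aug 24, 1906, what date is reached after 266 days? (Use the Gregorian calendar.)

Aug has 31 days: +8 → Sep 1, 1906 (258 left).
Sep has 30 days: +30 → Oct 1, 1906 (228 left).
Oct has 31 days: +31 → Nov 1, 1906 (197 left).
Nov has 30 days: +30 → Dec 1, 1906 (167 left).
Dec has 31 days: +31 → Jan 1, 1907 (136 left).
Jan has 31 days: +31 → Feb 1, 1907 (105 left).
Feb has 28 days: +28 → Mar 1, 1907 (77 left).
Mar has 31 days: +31 → Apr 1, 1907 (46 left).
Apr has 30 days: +30 → May 1, 1907 (16 left).
+16 → May 17, 1907.

May 17, 1907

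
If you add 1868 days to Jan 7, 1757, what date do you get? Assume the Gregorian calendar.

+365 (one year) → Jan 7, 1758 (1503 left).
+365 (one year) → Jan 7, 1759 (1138 left).
+365 (one year) → Jan 7, 1760 (773 left).
+366 (one year; includes Feb 29, 1760) → Jan 7, 1761 (407 left).
+365 (one year) → Jan 7, 1762 (42 left).
Jan has 31 days: +25 → Feb 1, 1762 (17 left).
+17 → Feb 18, 1762.

February 18, 1762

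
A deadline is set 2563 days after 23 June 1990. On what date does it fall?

June 29, 1997

+365 (one year) → Jun 23, 1991 (2198 left).
+366 (one year; includes Feb 29, 1992) → Jun 23, 1992 (1832 left).
+365 (one year) → Jun 23, 1993 (1467 left).
+365 (one year) → Jun 23, 1994 (1102 left).
+365 (one year) → Jun 23, 1995 (737 left).
+366 (one year; includes Feb 29, 1996) → Jun 23, 1996 (371 left).
Jun has 30 days: +8 → Jul 1, 1996 (363 left).
Jul has 31 days: +31 → Aug 1, 1996 (332 left).
Aug has 31 days: +31 → Sep 1, 1996 (301 left).
Sep has 30 days: +30 → Oct 1, 1996 (271 left).
Oct has 31 days: +31 → Nov 1, 1996 (240 left).
Nov has 30 days: +30 → Dec 1, 1996 (210 left).
Dec has 31 days: +31 → Jan 1, 1997 (179 left).
Jan has 31 days: +31 → Feb 1, 1997 (148 left).
Feb has 28 days: +28 → Mar 1, 1997 (120 left).
Mar has 31 days: +31 → Apr 1, 1997 (89 left).
Apr has 30 days: +30 → May 1, 1997 (59 left).
May has 31 days: +31 → Jun 1, 1997 (28 left).
+28 → Jun 29, 1997.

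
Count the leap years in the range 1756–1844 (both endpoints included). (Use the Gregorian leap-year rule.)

Multiples of 4 in [1756,1844]: 23.
Of those, multiples of 100: 1 (not leap unless ÷400).
Multiples of 400: 0.
Leap years = 23 − 1 + 0 = 22.

22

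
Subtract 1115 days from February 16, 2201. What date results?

January 27, 2198

−365 (one year) → Feb 16, 2200 (750 left).
−365 (one year) → Feb 16, 2199 (385 left).
−16 → Jan 31, 2199 (end of Jan, 31 days; 369 left).
−31 → Dec 31, 2198 (end of Dec, 31 days; 338 left).
−31 → Nov 30, 2198 (end of Nov, 30 days; 307 left).
−30 → Oct 31, 2198 (end of Oct, 31 days; 277 left).
−31 → Sep 30, 2198 (end of Sep, 30 days; 246 left).
−30 → Aug 31, 2198 (end of Aug, 31 days; 216 left).
−31 → Jul 31, 2198 (end of Jul, 31 days; 185 left).
−31 → Jun 30, 2198 (end of Jun, 30 days; 154 left).
−30 → May 31, 2198 (end of May, 31 days; 124 left).
−31 → Apr 30, 2198 (end of Apr, 30 days; 93 left).
−30 → Mar 31, 2198 (end of Mar, 31 days; 63 left).
−31 → Feb 28, 2198 (end of Feb, 28 days; 32 left).
−28 → Jan 31, 2198 (end of Jan, 31 days; 4 left).
−4 → Jan 27, 2198.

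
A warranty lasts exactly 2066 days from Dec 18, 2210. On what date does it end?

+365 (one year) → Dec 18, 2211 (1701 left).
+366 (one year; includes Feb 29, 2212) → Dec 18, 2212 (1335 left).
+365 (one year) → Dec 18, 2213 (970 left).
+365 (one year) → Dec 18, 2214 (605 left).
+365 (one year) → Dec 18, 2215 (240 left).
Dec has 31 days: +14 → Jan 1, 2216 (226 left).
Jan has 31 days: +31 → Feb 1, 2216 (195 left).
Feb has 29 days: +29 → Mar 1, 2216 (166 left).
Mar has 31 days: +31 → Apr 1, 2216 (135 left).
Apr has 30 days: +30 → May 1, 2216 (105 left).
May has 31 days: +31 → Jun 1, 2216 (74 left).
Jun has 30 days: +30 → Jul 1, 2216 (44 left).
Jul has 31 days: +31 → Aug 1, 2216 (13 left).
+13 → Aug 14, 2216.

August 14, 2216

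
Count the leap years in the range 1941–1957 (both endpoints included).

Multiples of 4 in [1941,1957]: 4.
Of those, multiples of 100: 0 (not leap unless ÷400).
Multiples of 400: 0.
Leap years = 4 − 0 + 0 = 4.

4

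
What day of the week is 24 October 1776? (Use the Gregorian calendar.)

Doomsday rule: the anchor day for the 1700s is Sunday. For year 76: 76÷12 = 6 r 4, and 4÷4 = 1, so 6+4+1 = 11.
Sunday + 11 ≡ Thursday — that's 1776's doomsday.
In October the doomsday date is Oct 10.
Oct 24 is 14 days after Oct 10; 14 mod 7 = 0, so Thursday + 0 = Thursday.

Thursday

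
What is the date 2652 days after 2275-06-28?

October 1, 2282

+366 (one year; includes Feb 29, 2276) → Jun 28, 2276 (2286 left).
+365 (one year) → Jun 28, 2277 (1921 left).
+365 (one year) → Jun 28, 2278 (1556 left).
+365 (one year) → Jun 28, 2279 (1191 left).
+366 (one year; includes Feb 29, 2280) → Jun 28, 2280 (825 left).
+365 (one year) → Jun 28, 2281 (460 left).
+365 (one year) → Jun 28, 2282 (95 left).
Jun has 30 days: +3 → Jul 1, 2282 (92 left).
Jul has 31 days: +31 → Aug 1, 2282 (61 left).
Aug has 31 days: +31 → Sep 1, 2282 (30 left).
Sep has 30 days: +30 → Oct 1, 2282 (0 left).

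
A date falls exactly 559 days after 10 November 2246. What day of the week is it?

Monday

First find the weekday of Nov 10, 2246. Doomsday rule: the anchor day for the 2200s is Friday. For year 46: 46÷12 = 3 r 10, and 10÷4 = 2, so 3+10+2 = 15.
Friday + 15 ≡ Saturday — that's 2246's doomsday.
In November the doomsday date is Nov 7.
Nov 10 is 3 days after Nov 7; 3 mod 7 = 3, so Saturday + 3 = Tuesday.
559 mod 7 = 6, so 559 days after a Tuesday is Tuesday + 6 = Monday.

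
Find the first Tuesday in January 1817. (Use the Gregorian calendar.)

January 7, 1817

January 1, 1817 is a Wednesday.
The first Tuesday is therefore January 7 (6 days later).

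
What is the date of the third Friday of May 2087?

May 16, 2087

May 1, 2087 is a Thursday.
The first Friday is therefore May 2 (1 days later).
The third Friday is 2 + 2×7 = May 16.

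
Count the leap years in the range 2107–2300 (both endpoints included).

47

Multiples of 4 in [2107,2300]: 49.
Of those, multiples of 100: 2 (not leap unless ÷400).
Multiples of 400: 0.
Leap years = 49 − 2 + 0 = 47.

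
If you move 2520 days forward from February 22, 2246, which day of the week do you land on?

First find the weekday of Feb 22, 2246. Doomsday rule: the anchor day for the 2200s is Friday. For year 46: 46÷12 = 3 r 10, and 10÷4 = 2, so 3+10+2 = 15.
Friday + 15 ≡ Saturday — that's 2246's doomsday.
In February the doomsday date is Feb 28 (2246 is not a leap year).
Feb 22 is 6 days before Feb 28; 6 mod 7 = 6, so Saturday − 6 = Sunday.
2520 mod 7 = 0, so 2520 days after a Sunday is Sunday + 0 = Sunday.

Sunday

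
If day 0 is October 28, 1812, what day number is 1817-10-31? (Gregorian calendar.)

1829

Oct 28, 1812 → Oct 28, 1813: 365 days.
Oct 28, 1813 → Oct 28, 1814: 365 days.
Oct 28, 1814 → Oct 28, 1815: 365 days.
Oct 28, 1815 → Oct 28, 1816: 366 days (Feb 29, 1816 is in that span).
Oct 28, 1816 → Nov 28, 1816: 31 days (October has 31).
Nov 28, 1816 → Dec 28, 1816: 30 days (November has 30).
Dec 28, 1816 → Jan 28, 1817: 31 days (December has 31).
Jan 28, 1817 → Feb 28, 1817: 31 days (January has 31).
Feb 28, 1817 → Mar 28, 1817: 28 days (February has 28).
Mar 28, 1817 → Apr 28, 1817: 31 days (March has 31).
Apr 28, 1817 → May 28, 1817: 30 days (April has 30).
May 28, 1817 → Jun 28, 1817: 31 days (May has 31).
Jun 28, 1817 → Jul 28, 1817: 30 days (June has 30).
Jul 28, 1817 → Aug 28, 1817: 31 days (July has 31).
Aug 28, 1817 → Sep 28, 1817: 31 days (August has 31).
Sep 28, 1817 → Oct 28, 1817: 30 days (September has 30).
Oct 28, 1817 → Oct 31, 1817: 3 days.
Total: 1829 days.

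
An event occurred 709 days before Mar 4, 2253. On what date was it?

−365 (one year) → Mar 4, 2252 (344 left).
−4 → Feb 29, 2252 (end of Feb, 29 days; 340 left).
−29 → Jan 31, 2252 (end of Jan, 31 days; 311 left).
−31 → Dec 31, 2251 (end of Dec, 31 days; 280 left).
−31 → Nov 30, 2251 (end of Nov, 30 days; 249 left).
−30 → Oct 31, 2251 (end of Oct, 31 days; 219 left).
−31 → Sep 30, 2251 (end of Sep, 30 days; 188 left).
−30 → Aug 31, 2251 (end of Aug, 31 days; 158 left).
−31 → Jul 31, 2251 (end of Jul, 31 days; 127 left).
−31 → Jun 30, 2251 (end of Jun, 30 days; 96 left).
−30 → May 31, 2251 (end of May, 31 days; 66 left).
−31 → Apr 30, 2251 (end of Apr, 30 days; 35 left).
−30 → Mar 31, 2251 (end of Mar, 31 days; 5 left).
−5 → Mar 26, 2251.

March 26, 2251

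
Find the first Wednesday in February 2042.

February 5, 2042

February 1, 2042 is a Saturday.
The first Wednesday is therefore February 5 (4 days later).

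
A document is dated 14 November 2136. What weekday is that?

Wednesday

Doomsday rule: the anchor day for the 2100s is Sunday. For year 36: 36÷12 = 3 r 0, and 0÷4 = 0, so 3+0+0 = 3.
Sunday + 3 ≡ Wednesday — that's 2136's doomsday.
In November the doomsday date is Nov 7.
Nov 14 is 7 days after Nov 7; 7 mod 7 = 0, so Wednesday + 0 = Wednesday.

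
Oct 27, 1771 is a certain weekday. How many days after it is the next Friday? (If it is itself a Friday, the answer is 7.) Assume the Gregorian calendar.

Oct 27, 1771 is a Sunday.
From Sunday to the next Friday is 5 days.

5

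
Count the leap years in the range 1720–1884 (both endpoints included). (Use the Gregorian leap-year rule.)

Multiples of 4 in [1720,1884]: 42.
Of those, multiples of 100: 1 (not leap unless ÷400).
Multiples of 400: 0.
Leap years = 42 − 1 + 0 = 41.

41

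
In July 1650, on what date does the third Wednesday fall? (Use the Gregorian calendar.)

July 1, 1650 is a Friday.
The first Wednesday is therefore July 6 (5 days later).
The third Wednesday is 6 + 2×7 = July 20.

July 20, 1650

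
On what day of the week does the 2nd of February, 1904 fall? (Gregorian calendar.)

January 1, 1904 is a Friday.
Jan 1, 1904 → Feb 1, 1904: 31 days (January has 31).
Feb 1, 1904 → Feb 2, 1904: 1 days.
Total: 32 days.
32 mod 7 = 4, so Friday + 4 = Tuesday.

Tuesday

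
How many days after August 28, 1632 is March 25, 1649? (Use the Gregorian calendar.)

6053

Aug 28, 1632 → Aug 28, 1633: 365 days.
Aug 28, 1633 → Aug 28, 1634: 365 days.
Aug 28, 1634 → Aug 28, 1635: 365 days.
Aug 28, 1635 → Aug 28, 1636: 366 days (Feb 29, 1636 is in that span).
Aug 28, 1636 → Aug 28, 1637: 365 days.
Aug 28, 1637 → Aug 28, 1638: 365 days.
Aug 28, 1638 → Aug 28, 1639: 365 days.
Aug 28, 1639 → Aug 28, 1640: 366 days (Feb 29, 1640 is in that span).
Aug 28, 1640 → Aug 28, 1641: 365 days.
Aug 28, 1641 → Aug 28, 1642: 365 days.
Aug 28, 1642 → Aug 28, 1643: 365 days.
Aug 28, 1643 → Aug 28, 1644: 366 days (Feb 29, 1644 is in that span).
Aug 28, 1644 → Aug 28, 1645: 365 days.
Aug 28, 1645 → Aug 28, 1646: 365 days.
Aug 28, 1646 → Aug 28, 1647: 365 days.
Aug 28, 1647 → Aug 28, 1648: 366 days (Feb 29, 1648 is in that span).
Aug 28, 1648 → Sep 28, 1648: 31 days (August has 31).
Sep 28, 1648 → Oct 28, 1648: 30 days (September has 30).
Oct 28, 1648 → Nov 28, 1648: 31 days (October has 31).
Nov 28, 1648 → Dec 28, 1648: 30 days (November has 30).
Dec 28, 1648 → Jan 28, 1649: 31 days (December has 31).
Jan 28, 1649 → Feb 28, 1649: 31 days (January has 31).
Feb 28, 1649 → Mar 25, 1649: 25 days.
Total: 6053 days.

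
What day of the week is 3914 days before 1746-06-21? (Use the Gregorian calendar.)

Monday

First find the weekday of Jun 21, 1746. Doomsday rule: the anchor day for the 1700s is Sunday. For year 46: 46÷12 = 3 r 10, and 10÷4 = 2, so 3+10+2 = 15.
Sunday + 15 ≡ Monday — that's 1746's doomsday.
In June the doomsday date is Jun 6.
Jun 21 is 15 days after Jun 6; 15 mod 7 = 1, so Monday + 1 = Tuesday.
3914 mod 7 = 1, so 3914 days before a Tuesday is Tuesday − 1 = Monday.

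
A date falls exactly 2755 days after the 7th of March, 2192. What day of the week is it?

Sunday

First find the weekday of Mar 7, 2192. Doomsday rule: the anchor day for the 2100s is Sunday. For year 92: 92÷12 = 7 r 8, and 8÷4 = 2, so 7+8+2 = 17.
Sunday + 17 ≡ Wednesday — that's 2192's doomsday.
In March the doomsday date is Mar 14.
Mar 7 is 7 days before Mar 14; 7 mod 7 = 0, so Wednesday − 0 = Wednesday.
2755 mod 7 = 4, so 2755 days after a Wednesday is Wednesday + 4 = Sunday.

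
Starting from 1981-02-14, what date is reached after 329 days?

January 9, 1982

Feb has 28 days: +15 → Mar 1, 1981 (314 left).
Mar has 31 days: +31 → Apr 1, 1981 (283 left).
Apr has 30 days: +30 → May 1, 1981 (253 left).
May has 31 days: +31 → Jun 1, 1981 (222 left).
Jun has 30 days: +30 → Jul 1, 1981 (192 left).
Jul has 31 days: +31 → Aug 1, 1981 (161 left).
Aug has 31 days: +31 → Sep 1, 1981 (130 left).
Sep has 30 days: +30 → Oct 1, 1981 (100 left).
Oct has 31 days: +31 → Nov 1, 1981 (69 left).
Nov has 30 days: +30 → Dec 1, 1981 (39 left).
Dec has 31 days: +31 → Jan 1, 1982 (8 left).
+8 → Jan 9, 1982.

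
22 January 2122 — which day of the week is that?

Thursday

Doomsday rule: the anchor day for the 2100s is Sunday. For year 22: 22÷12 = 1 r 10, and 10÷4 = 2, so 1+10+2 = 13.
Sunday + 13 ≡ Saturday — that's 2122's doomsday.
In January the doomsday date is Jan 3 (2122 is not a leap year).
Jan 22 is 19 days after Jan 3; 19 mod 7 = 5, so Saturday + 5 = Thursday.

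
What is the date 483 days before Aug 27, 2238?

May 1, 2237

−365 (one year) → Aug 27, 2237 (118 left).
−27 → Jul 31, 2237 (end of Jul, 31 days; 91 left).
−31 → Jun 30, 2237 (end of Jun, 30 days; 60 left).
−30 → May 31, 2237 (end of May, 31 days; 30 left).
−30 → May 1, 2237.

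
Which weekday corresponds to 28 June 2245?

Saturday

Doomsday rule: the anchor day for the 2200s is Friday. For year 45: 45÷12 = 3 r 9, and 9÷4 = 2, so 3+9+2 = 14.
Friday + 14 ≡ Friday — that's 2245's doomsday.
In June the doomsday date is Jun 6.
Jun 28 is 22 days after Jun 6; 22 mod 7 = 1, so Friday + 1 = Saturday.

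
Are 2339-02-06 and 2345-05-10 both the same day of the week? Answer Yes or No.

From Feb 6, 2339 to May 10, 2345 is 2285 days.
2285 mod 7 = 3, so they are different weekdays.
(Feb 6, 2339 is a Monday; May 10, 2345 is a Thursday.)

No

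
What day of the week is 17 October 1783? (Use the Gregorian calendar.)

Friday

Doomsday rule: the anchor day for the 1700s is Sunday. For year 83: 83÷12 = 6 r 11, and 11÷4 = 2, so 6+11+2 = 19.
Sunday + 19 ≡ Friday — that's 1783's doomsday.
In October the doomsday date is Oct 10.
Oct 17 is 7 days after Oct 10; 7 mod 7 = 0, so Friday + 0 = Friday.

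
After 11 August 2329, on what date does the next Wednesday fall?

August 14, 2329

Aug 11, 2329 is a Sunday.
From Sunday to the next Wednesday is 3 days.
Aug 11, 2329 + 3 = Aug 14, 2329.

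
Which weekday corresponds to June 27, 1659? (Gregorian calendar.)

Friday

Doomsday rule: the anchor day for the 1600s is Tuesday. For year 59: 59÷12 = 4 r 11, and 11÷4 = 2, so 4+11+2 = 17.
Tuesday + 17 ≡ Friday — that's 1659's doomsday.
In June the doomsday date is Jun 6.
Jun 27 is 21 days after Jun 6; 21 mod 7 = 0, so Friday + 0 = Friday.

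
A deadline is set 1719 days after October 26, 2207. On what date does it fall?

July 10, 2212

+366 (one year; includes Feb 29, 2208) → Oct 26, 2208 (1353 left).
+365 (one year) → Oct 26, 2209 (988 left).
+365 (one year) → Oct 26, 2210 (623 left).
+365 (one year) → Oct 26, 2211 (258 left).
Oct has 31 days: +6 → Nov 1, 2211 (252 left).
Nov has 30 days: +30 → Dec 1, 2211 (222 left).
Dec has 31 days: +31 → Jan 1, 2212 (191 left).
Jan has 31 days: +31 → Feb 1, 2212 (160 left).
Feb has 29 days: +29 → Mar 1, 2212 (131 left).
Mar has 31 days: +31 → Apr 1, 2212 (100 left).
Apr has 30 days: +30 → May 1, 2212 (70 left).
May has 31 days: +31 → Jun 1, 2212 (39 left).
Jun has 30 days: +30 → Jul 1, 2212 (9 left).
+9 → Jul 10, 2212.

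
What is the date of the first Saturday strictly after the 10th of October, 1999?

Oct 10, 1999 is a Sunday.
From Sunday to the next Saturday is 6 days.
Oct 10, 1999 + 6 = Oct 16, 1999.

October 16, 1999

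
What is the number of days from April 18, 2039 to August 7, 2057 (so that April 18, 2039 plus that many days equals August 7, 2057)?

Apr 18, 2039 → Apr 18, 2040: 366 days (Feb 29, 2040 is in that span).
Apr 18, 2040 → Apr 18, 2041: 365 days.
Apr 18, 2041 → Apr 18, 2042: 365 days.
Apr 18, 2042 → Apr 18, 2043: 365 days.
Apr 18, 2043 → Apr 18, 2044: 366 days (Feb 29, 2044 is in that span).
Apr 18, 2044 → Apr 18, 2045: 365 days.
Apr 18, 2045 → Apr 18, 2046: 365 days.
Apr 18, 2046 → Apr 18, 2047: 365 days.
Apr 18, 2047 → Apr 18, 2048: 366 days (Feb 29, 2048 is in that span).
Apr 18, 2048 → Apr 18, 2049: 365 days.
Apr 18, 2049 → Apr 18, 2050: 365 days.
Apr 18, 2050 → Apr 18, 2051: 365 days.
Apr 18, 2051 → Apr 18, 2052: 366 days (Feb 29, 2052 is in that span).
Apr 18, 2052 → Apr 18, 2053: 365 days.
Apr 18, 2053 → Apr 18, 2054: 365 days.
Apr 18, 2054 → Apr 18, 2055: 365 days.
Apr 18, 2055 → Apr 18, 2056: 366 days (Feb 29, 2056 is in that span).
Apr 18, 2056 → Apr 18, 2057: 365 days.
Apr 18, 2057 → May 18, 2057: 30 days (April has 30).
May 18, 2057 → Jun 18, 2057: 31 days (May has 31).
Jun 18, 2057 → Jul 18, 2057: 30 days (June has 30).
Jul 18, 2057 → Aug 7, 2057: 20 days.
Total: 6686 days.

6686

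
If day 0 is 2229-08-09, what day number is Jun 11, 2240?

Aug 9, 2229 → Aug 9, 2230: 365 days.
Aug 9, 2230 → Aug 9, 2231: 365 days.
Aug 9, 2231 → Aug 9, 2232: 366 days (Feb 29, 2232 is in that span).
Aug 9, 2232 → Aug 9, 2233: 365 days.
Aug 9, 2233 → Aug 9, 2234: 365 days.
Aug 9, 2234 → Aug 9, 2235: 365 days.
Aug 9, 2235 → Aug 9, 2236: 366 days (Feb 29, 2236 is in that span).
Aug 9, 2236 → Aug 9, 2237: 365 days.
Aug 9, 2237 → Aug 9, 2238: 365 days.
Aug 9, 2238 → Aug 9, 2239: 365 days.
Aug 9, 2239 → Sep 9, 2239: 31 days (August has 31).
Sep 9, 2239 → Oct 9, 2239: 30 days (September has 30).
Oct 9, 2239 → Nov 9, 2239: 31 days (October has 31).
Nov 9, 2239 → Dec 9, 2239: 30 days (November has 30).
Dec 9, 2239 → Jan 9, 2240: 31 days (December has 31).
Jan 9, 2240 → Feb 9, 2240: 31 days (January has 31).
Feb 9, 2240 → Mar 9, 2240: 29 days (February has 29).
Mar 9, 2240 → Apr 9, 2240: 31 days (March has 31).
Apr 9, 2240 → May 9, 2240: 30 days (April has 30).
May 9, 2240 → Jun 9, 2240: 31 days (May has 31).
Jun 9, 2240 → Jun 11, 2240: 2 days.
Total: 3959 days.

3959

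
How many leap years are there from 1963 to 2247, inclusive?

Multiples of 4 in [1963,2247]: 71.
Of those, multiples of 100: 3 (not leap unless ÷400).
Multiples of 400: 1.
Leap years = 71 − 3 + 1 = 69.

69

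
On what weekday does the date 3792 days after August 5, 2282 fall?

Thursday

First find the weekday of Aug 5, 2282. Doomsday rule: the anchor day for the 2200s is Friday. For year 82: 82÷12 = 6 r 10, and 10÷4 = 2, so 6+10+2 = 18.
Friday + 18 ≡ Tuesday — that's 2282's doomsday.
In August the doomsday date is Aug 8.
Aug 5 is 3 days before Aug 8; 3 mod 7 = 3, so Tuesday − 3 = Saturday.
3792 mod 7 = 5, so 3792 days after a Saturday is Saturday + 5 = Thursday.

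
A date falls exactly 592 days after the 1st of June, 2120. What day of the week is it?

Jun 1, 2120 is a Saturday.
592 mod 7 = 4, so 592 days after a Saturday is Saturday + 4 = Wednesday.

Wednesday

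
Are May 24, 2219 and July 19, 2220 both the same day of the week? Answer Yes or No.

From May 24, 2219 to Jul 19, 2220 is 422 days.
422 mod 7 = 2, so they are different weekdays.
(May 24, 2219 is a Monday; Jul 19, 2220 is a Wednesday.)

No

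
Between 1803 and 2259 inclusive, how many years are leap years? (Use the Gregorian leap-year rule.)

Multiples of 4 in [1803,2259]: 114.
Of those, multiples of 100: 4 (not leap unless ÷400).
Multiples of 400: 1.
Leap years = 114 − 4 + 1 = 111.

111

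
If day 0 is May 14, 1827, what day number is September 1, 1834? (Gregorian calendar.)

May 14, 1827 → May 14, 1828: 366 days (Feb 29, 1828 is in that span).
May 14, 1828 → May 14, 1829: 365 days.
May 14, 1829 → May 14, 1830: 365 days.
May 14, 1830 → May 14, 1831: 365 days.
May 14, 1831 → May 14, 1832: 366 days (Feb 29, 1832 is in that span).
May 14, 1832 → May 14, 1833: 365 days.
May 14, 1833 → May 14, 1834: 365 days.
May 14, 1834 → Jun 14, 1834: 31 days (May has 31).
Jun 14, 1834 → Jul 14, 1834: 30 days (June has 30).
Jul 14, 1834 → Aug 14, 1834: 31 days (July has 31).
Aug 14, 1834 → Sep 1, 1834: 18 days.
Total: 2667 days.

2667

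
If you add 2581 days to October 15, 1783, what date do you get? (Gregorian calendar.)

November 8, 1790

+366 (one year; includes Feb 29, 1784) → Oct 15, 1784 (2215 left).
+365 (one year) → Oct 15, 1785 (1850 left).
+365 (one year) → Oct 15, 1786 (1485 left).
+365 (one year) → Oct 15, 1787 (1120 left).
+366 (one year; includes Feb 29, 1788) → Oct 15, 1788 (754 left).
+365 (one year) → Oct 15, 1789 (389 left).
Oct has 31 days: +17 → Nov 1, 1789 (372 left).
Nov has 30 days: +30 → Dec 1, 1789 (342 left).
Dec has 31 days: +31 → Jan 1, 1790 (311 left).
Jan has 31 days: +31 → Feb 1, 1790 (280 left).
Feb has 28 days: +28 → Mar 1, 1790 (252 left).
Mar has 31 days: +31 → Apr 1, 1790 (221 left).
Apr has 30 days: +30 → May 1, 1790 (191 left).
May has 31 days: +31 → Jun 1, 1790 (160 left).
Jun has 30 days: +30 → Jul 1, 1790 (130 left).
Jul has 31 days: +31 → Aug 1, 1790 (99 left).
Aug has 31 days: +31 → Sep 1, 1790 (68 left).
Sep has 30 days: +30 → Oct 1, 1790 (38 left).
Oct has 31 days: +31 → Nov 1, 1790 (7 left).
+7 → Nov 8, 1790.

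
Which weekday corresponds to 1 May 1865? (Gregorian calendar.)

Doomsday rule: the anchor day for the 1800s is Friday. For year 65: 65÷12 = 5 r 5, and 5÷4 = 1, so 5+5+1 = 11.
Friday + 11 ≡ Tuesday — that's 1865's doomsday.
In May the doomsday date is May 9.
May 1 is 8 days before May 9; 8 mod 7 = 1, so Tuesday − 1 = Monday.

Monday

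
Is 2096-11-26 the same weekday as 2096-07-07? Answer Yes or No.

No

From Jul 7, 2096 to Nov 26, 2096 is 142 days.
142 mod 7 = 2, so they are different weekdays.
(Jul 7, 2096 is a Saturday; Nov 26, 2096 is a Monday.)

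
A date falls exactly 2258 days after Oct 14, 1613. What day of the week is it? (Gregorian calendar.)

Friday

First find the weekday of Oct 14, 1613. Doomsday rule: the anchor day for the 1600s is Tuesday. For year 13: 13÷12 = 1 r 1, and 1÷4 = 0, so 1+1+0 = 2.
Tuesday + 2 ≡ Thursday — that's 1613's doomsday.
In October the doomsday date is Oct 10.
Oct 14 is 4 days after Oct 10; 4 mod 7 = 4, so Thursday + 4 = Monday.
2258 mod 7 = 4, so 2258 days after a Monday is Monday + 4 = Friday.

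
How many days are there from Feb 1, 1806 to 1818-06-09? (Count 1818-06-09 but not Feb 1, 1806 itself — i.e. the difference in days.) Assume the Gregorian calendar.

Feb 1, 1806 → Feb 1, 1807: 365 days.
Feb 1, 1807 → Feb 1, 1808: 365 days.
Feb 1, 1808 → Feb 1, 1809: 366 days (Feb 29, 1808 is in that span).
Feb 1, 1809 → Feb 1, 1810: 365 days.
Feb 1, 1810 → Feb 1, 1811: 365 days.
Feb 1, 1811 → Feb 1, 1812: 365 days.
Feb 1, 1812 → Feb 1, 1813: 366 days (Feb 29, 1812 is in that span).
Feb 1, 1813 → Feb 1, 1814: 365 days.
Feb 1, 1814 → Feb 1, 1815: 365 days.
Feb 1, 1815 → Feb 1, 1816: 365 days.
Feb 1, 1816 → Feb 1, 1817: 366 days (Feb 29, 1816 is in that span).
Feb 1, 1817 → Feb 1, 1818: 365 days.
Feb 1, 1818 → Mar 1, 1818: 28 days (February has 28).
Mar 1, 1818 → Apr 1, 1818: 31 days (March has 31).
Apr 1, 1818 → May 1, 1818: 30 days (April has 30).
May 1, 1818 → Jun 1, 1818: 31 days (May has 31).
Jun 1, 1818 → Jun 9, 1818: 8 days.
Total: 4511 days.

4511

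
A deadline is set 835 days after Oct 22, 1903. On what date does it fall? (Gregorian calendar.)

February 3, 1906

+366 (one year; includes Feb 29, 1904) → Oct 22, 1904 (469 left).
+365 (one year) → Oct 22, 1905 (104 left).
Oct has 31 days: +10 → Nov 1, 1905 (94 left).
Nov has 30 days: +30 → Dec 1, 1905 (64 left).
Dec has 31 days: +31 → Jan 1, 1906 (33 left).
Jan has 31 days: +31 → Feb 1, 1906 (2 left).
+2 → Feb 3, 1906.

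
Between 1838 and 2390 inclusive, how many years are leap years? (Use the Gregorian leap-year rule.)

Multiples of 4 in [1838,2390]: 138.
Of those, multiples of 100: 5 (not leap unless ÷400).
Multiples of 400: 1.
Leap years = 138 − 5 + 1 = 134.

134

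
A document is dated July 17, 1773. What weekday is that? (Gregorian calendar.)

Doomsday rule: the anchor day for the 1700s is Sunday. For year 73: 73÷12 = 6 r 1, and 1÷4 = 0, so 6+1+0 = 7.
Sunday + 7 ≡ Sunday — that's 1773's doomsday.
In July the doomsday date is Jul 11.
Jul 17 is 6 days after Jul 11; 6 mod 7 = 6, so Sunday + 6 = Saturday.

Saturday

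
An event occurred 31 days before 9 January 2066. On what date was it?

−9 → Dec 31, 2065 (end of Dec, 31 days; 22 left).
−22 → Dec 9, 2065.

December 9, 2065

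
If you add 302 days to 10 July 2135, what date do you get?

May 7, 2136

Jul has 31 days: +22 → Aug 1, 2135 (280 left).
Aug has 31 days: +31 → Sep 1, 2135 (249 left).
Sep has 30 days: +30 → Oct 1, 2135 (219 left).
Oct has 31 days: +31 → Nov 1, 2135 (188 left).
Nov has 30 days: +30 → Dec 1, 2135 (158 left).
Dec has 31 days: +31 → Jan 1, 2136 (127 left).
Jan has 31 days: +31 → Feb 1, 2136 (96 left).
Feb has 29 days: +29 → Mar 1, 2136 (67 left).
Mar has 31 days: +31 → Apr 1, 2136 (36 left).
Apr has 30 days: +30 → May 1, 2136 (6 left).
+6 → May 7, 2136.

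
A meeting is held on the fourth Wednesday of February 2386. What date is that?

February 26, 2386

February 1, 2386 is a Saturday.
The first Wednesday is therefore February 5 (4 days later).
The fourth Wednesday is 5 + 3×7 = February 26.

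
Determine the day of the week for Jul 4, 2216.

Thursday

Doomsday rule: the anchor day for the 2200s is Friday. For year 16: 16÷12 = 1 r 4, and 4÷4 = 1, so 1+4+1 = 6.
Friday + 6 ≡ Thursday — that's 2216's doomsday.
In July the doomsday date is Jul 11.
Jul 4 is 7 days before Jul 11; 7 mod 7 = 0, so Thursday − 0 = Thursday.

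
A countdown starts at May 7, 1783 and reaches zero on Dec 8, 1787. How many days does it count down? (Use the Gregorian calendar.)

May 7, 1783 → May 7, 1784: 366 days (Feb 29, 1784 is in that span).
May 7, 1784 → May 7, 1785: 365 days.
May 7, 1785 → May 7, 1786: 365 days.
May 7, 1786 → May 7, 1787: 365 days.
May 7, 1787 → Jun 7, 1787: 31 days (May has 31).
Jun 7, 1787 → Jul 7, 1787: 30 days (June has 30).
Jul 7, 1787 → Aug 7, 1787: 31 days (July has 31).
Aug 7, 1787 → Sep 7, 1787: 31 days (August has 31).
Sep 7, 1787 → Oct 7, 1787: 30 days (September has 30).
Oct 7, 1787 → Nov 7, 1787: 31 days (October has 31).
Nov 7, 1787 → Dec 7, 1787: 30 days (November has 30).
Dec 7, 1787 → Dec 8, 1787: 1 days.
Total: 1676 days.

1676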